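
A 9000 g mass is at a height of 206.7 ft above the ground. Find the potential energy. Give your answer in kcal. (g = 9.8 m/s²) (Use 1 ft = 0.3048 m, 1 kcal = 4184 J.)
Convert to SI: m = 9.0 kg, h = 63.0022 m
PE = mgh = (9.0)(9.8)(63.0022) = 5556.79 J = 1.328 kcal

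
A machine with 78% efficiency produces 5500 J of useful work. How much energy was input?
W_in = W_out/η = 5500/0.78 = 7051 J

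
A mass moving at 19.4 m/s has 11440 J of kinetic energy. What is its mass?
m = 2·KE/v² = 2·11440/(19.4)² = 60.79 kg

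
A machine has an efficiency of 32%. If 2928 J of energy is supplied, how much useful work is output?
W_out = η·W_in = 0.32·2928 = 936.96 J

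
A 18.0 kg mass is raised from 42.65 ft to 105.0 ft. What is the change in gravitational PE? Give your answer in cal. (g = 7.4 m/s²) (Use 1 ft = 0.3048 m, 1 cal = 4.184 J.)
Convert to SI: m = 18.0 kg, Δh = 19.0043 m
ΔPE = mgΔh = (18.0)(7.4)(19.0043) = 2531.37 J = 605.0 cal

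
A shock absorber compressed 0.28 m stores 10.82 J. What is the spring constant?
k = 2·PE/x² = 2·10.82/(0.28)² = 276.0 N/m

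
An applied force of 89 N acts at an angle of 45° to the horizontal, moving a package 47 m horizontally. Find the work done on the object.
W = F·d·cosθ = (89)(47)cos(45°) = 2958 J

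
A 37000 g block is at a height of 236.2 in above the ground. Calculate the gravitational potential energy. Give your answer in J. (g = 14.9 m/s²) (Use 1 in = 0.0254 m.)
Convert to SI: m = 37.0 kg, h = 5.99948 m
PE = mgh = (37.0)(14.9)(5.99948) = 3308 J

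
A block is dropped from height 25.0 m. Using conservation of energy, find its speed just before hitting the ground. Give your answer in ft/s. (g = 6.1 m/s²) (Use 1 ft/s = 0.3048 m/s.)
mgh = ½mv² ⇒ v = √(2gh) = √(2·6.1·25.0) = 17.4642 m/s = 57.3 ft/s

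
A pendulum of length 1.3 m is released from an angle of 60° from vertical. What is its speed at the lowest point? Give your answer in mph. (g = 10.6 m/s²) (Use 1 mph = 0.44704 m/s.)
h = L(1 − cosθ) = 1.3(1 − cos60°) = 0.65 m
v = √(2gh) = √(2·10.6·0.65) = 3.71214 m/s = 8.304 mph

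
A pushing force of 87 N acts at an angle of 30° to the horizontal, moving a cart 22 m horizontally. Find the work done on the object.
W = F·d·cosθ = (87)(22)cos(30°) = 1658 J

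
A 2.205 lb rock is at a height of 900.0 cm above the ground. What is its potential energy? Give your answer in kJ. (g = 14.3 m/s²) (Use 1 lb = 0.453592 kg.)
Convert to SI: m = 1.00017 kg, h = 9.0 m
PE = mgh = (1.00017)(14.3)(9.0) = 128.722 J = 0.1287 kJ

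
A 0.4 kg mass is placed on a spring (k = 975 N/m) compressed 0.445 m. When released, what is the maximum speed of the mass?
½kx² = ½mv² ⇒ v = x√(k/m) = (0.445)√(975/0.4) = 21.97 m/s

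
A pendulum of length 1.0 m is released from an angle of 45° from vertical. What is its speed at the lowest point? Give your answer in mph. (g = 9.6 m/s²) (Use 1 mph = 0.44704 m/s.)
h = L(1 − cosθ) = 1.0(1 − cos45°) = 0.292893 m
v = √(2gh) = √(2·9.6·0.292893) = 2.3714 m/s = 5.305 mph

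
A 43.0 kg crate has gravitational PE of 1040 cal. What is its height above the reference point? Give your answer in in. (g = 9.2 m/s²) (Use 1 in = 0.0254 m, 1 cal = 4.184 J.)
Convert to SI: m = 43.0 kg, PE = 4351.36 J
h = PE/(mg) = 4351.36/(43.0·9.2) = 10.9994 m = 433.0 in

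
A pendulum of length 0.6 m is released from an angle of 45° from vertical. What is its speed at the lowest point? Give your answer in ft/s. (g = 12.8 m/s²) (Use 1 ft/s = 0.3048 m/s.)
h = L(1 − cosθ) = 0.6(1 − cos45°) = 0.175736 m
v = √(2gh) = √(2·12.8·0.175736) = 2.12105 m/s = 6.959 ft/s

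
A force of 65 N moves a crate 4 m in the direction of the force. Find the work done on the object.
W = F·d = (65)(4) = 260.0 J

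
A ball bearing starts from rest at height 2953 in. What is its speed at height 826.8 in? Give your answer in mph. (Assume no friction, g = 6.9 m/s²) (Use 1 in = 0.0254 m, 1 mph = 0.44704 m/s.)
Convert to SI: h₁−h₂ = 54.0055 m
mgh₁ = mgh₂ + ½mv² ⇒ v = √(2g(h₁−h₂)) = √(2·6.9·54.0055) = 27.2997 m/s = 61.07 mph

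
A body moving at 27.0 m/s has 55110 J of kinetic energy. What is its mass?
m = 2·KE/v² = 2·55110/(27.0)² = 151.2 kg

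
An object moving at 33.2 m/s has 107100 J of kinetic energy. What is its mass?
m = 2·KE/v² = 2·107100/(33.2)² = 194.3 kg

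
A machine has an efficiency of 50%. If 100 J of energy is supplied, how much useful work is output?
W_out = η·W_in = 0.5·100 = 50.0 J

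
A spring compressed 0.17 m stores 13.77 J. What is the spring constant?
k = 2·PE/x² = 2·13.77/(0.17)² = 952.9 N/m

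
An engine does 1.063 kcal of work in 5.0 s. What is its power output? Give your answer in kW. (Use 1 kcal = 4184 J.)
Convert to SI: W = 4447.59 J, t = 5.0 s
P = W/t = 4447.59/5.0 = 889.518 W = 0.8895 kW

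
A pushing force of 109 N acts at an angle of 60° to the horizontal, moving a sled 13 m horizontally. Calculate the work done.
W = F·d·cosθ = (109)(13)cos(60°) = 708.5 J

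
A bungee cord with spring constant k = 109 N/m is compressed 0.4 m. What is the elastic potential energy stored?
PE = ½kx² = ½(109)(0.4)² = 8.72 J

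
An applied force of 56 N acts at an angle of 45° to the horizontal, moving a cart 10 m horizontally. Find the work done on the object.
W = F·d·cosθ = (56)(10)cos(45°) = 396.0 J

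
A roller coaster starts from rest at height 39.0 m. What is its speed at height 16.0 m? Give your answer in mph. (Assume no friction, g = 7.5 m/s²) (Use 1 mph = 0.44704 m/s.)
mgh₁ = mgh₂ + ½mv² ⇒ v = √(2g(h₁−h₂)) = √(2·7.5·23.0) = 18.5742 m/s = 41.55 mph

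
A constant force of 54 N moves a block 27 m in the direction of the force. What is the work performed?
W = F·d = (54)(27) = 1458 J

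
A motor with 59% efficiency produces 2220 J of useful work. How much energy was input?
W_in = W_out/η = 2220/0.59 = 3763 J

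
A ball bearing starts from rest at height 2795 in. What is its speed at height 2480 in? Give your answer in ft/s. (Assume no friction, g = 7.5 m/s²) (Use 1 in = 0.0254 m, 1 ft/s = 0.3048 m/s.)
Convert to SI: h₁−h₂ = 8.001 m
mgh₁ = mgh₂ + ½mv² ⇒ v = √(2g(h₁−h₂)) = √(2·7.5·8.001) = 10.9551 m/s = 35.94 ft/s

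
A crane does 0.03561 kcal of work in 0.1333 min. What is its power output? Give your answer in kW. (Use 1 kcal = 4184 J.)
Convert to SI: W = 148.992 J, t = 7.998 s
P = W/t = 148.992/7.998 = 18.6287 W = 0.01863 kW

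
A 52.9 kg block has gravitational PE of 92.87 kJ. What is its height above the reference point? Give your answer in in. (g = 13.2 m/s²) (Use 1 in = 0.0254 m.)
Convert to SI: m = 52.9 kg, PE = 92870.0 J
h = PE/(mg) = 92870.0/(52.9·13.2) = 132.998 m = 5236 in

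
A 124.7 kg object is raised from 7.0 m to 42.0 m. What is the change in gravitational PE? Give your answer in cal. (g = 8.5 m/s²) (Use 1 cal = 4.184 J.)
ΔPE = mgΔh = (124.7)(8.5)(35.0) = 37098.3 J = 8867 cal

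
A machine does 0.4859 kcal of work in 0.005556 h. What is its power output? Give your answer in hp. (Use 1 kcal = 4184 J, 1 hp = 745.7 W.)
Convert to SI: W = 2033.01 J, t = 20.0016 s
P = W/t = 2033.01/20.0016 = 101.642 W = 0.1363 hp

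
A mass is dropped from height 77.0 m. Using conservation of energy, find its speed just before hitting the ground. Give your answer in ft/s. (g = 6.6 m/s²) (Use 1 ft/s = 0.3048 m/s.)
mgh = ½mv² ⇒ v = √(2gh) = √(2·6.6·77.0) = 31.881 m/s = 104.6 ft/s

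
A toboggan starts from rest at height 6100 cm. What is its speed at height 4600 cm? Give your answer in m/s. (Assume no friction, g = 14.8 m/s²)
Convert to SI: h₁−h₂ = 15.0 m
mgh₁ = mgh₂ + ½mv² ⇒ v = √(2g(h₁−h₂)) = √(2·14.8·15.0) = 21.07 m/s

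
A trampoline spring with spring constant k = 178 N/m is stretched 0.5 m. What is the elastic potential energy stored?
PE = ½kx² = ½(178)(0.5)² = 22.25 J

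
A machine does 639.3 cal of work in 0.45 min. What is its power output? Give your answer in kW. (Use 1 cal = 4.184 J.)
Convert to SI: W = 2674.83 J, t = 27.0 s
P = W/t = 2674.83/27.0 = 99.0678 W = 0.09907 kW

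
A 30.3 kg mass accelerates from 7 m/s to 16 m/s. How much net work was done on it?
W = ΔKE = ½m(v₂² − v₁²) = ½(30.3)(16² − 7²) = 3136.05 J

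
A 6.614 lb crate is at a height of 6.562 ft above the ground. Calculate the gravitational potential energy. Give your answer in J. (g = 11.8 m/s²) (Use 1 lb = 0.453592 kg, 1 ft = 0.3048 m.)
Convert to SI: m = 3.00006 kg, h = 2.0001 m
PE = mgh = (3.00006)(11.8)(2.0001) = 70.8 J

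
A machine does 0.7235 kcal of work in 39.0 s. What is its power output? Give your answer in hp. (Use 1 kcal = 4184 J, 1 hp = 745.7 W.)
Convert to SI: W = 3027.12 J, t = 39.0 s
P = W/t = 3027.12/39.0 = 77.6186 W = 0.1041 hp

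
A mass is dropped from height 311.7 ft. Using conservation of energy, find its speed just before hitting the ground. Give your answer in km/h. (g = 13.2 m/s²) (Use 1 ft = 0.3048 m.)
Convert to SI: h = 95.0062 m
mgh = ½mv² ⇒ v = √(2gh) = √(2·13.2·95.0062) = 50.0816 m/s = 180.3 km/h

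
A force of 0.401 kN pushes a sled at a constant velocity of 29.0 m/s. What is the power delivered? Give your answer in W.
Convert to SI: F = 401.0 N, v = 29.0 m/s
P = Fv = (401.0)(29.0) = 11630 W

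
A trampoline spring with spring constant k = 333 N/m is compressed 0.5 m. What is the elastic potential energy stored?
PE = ½kx² = ½(333)(0.5)² = 41.63 J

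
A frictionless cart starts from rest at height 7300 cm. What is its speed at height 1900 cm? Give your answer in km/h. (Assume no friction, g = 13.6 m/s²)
Convert to SI: h₁−h₂ = 54.0 m
mgh₁ = mgh₂ + ½mv² ⇒ v = √(2g(h₁−h₂)) = √(2·13.6·54.0) = 38.3249 m/s = 138.0 km/h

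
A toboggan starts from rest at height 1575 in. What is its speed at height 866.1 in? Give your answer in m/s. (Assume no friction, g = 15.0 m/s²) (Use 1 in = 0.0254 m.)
Convert to SI: h₁−h₂ = 18.0061 m
mgh₁ = mgh₂ + ½mv² ⇒ v = √(2g(h₁−h₂)) = √(2·15.0·18.0061) = 23.24 m/s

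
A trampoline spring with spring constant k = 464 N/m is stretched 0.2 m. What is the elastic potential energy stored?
PE = ½kx² = ½(464)(0.2)² = 9.28 J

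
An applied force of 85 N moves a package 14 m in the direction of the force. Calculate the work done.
W = F·d = (85)(14) = 1190 J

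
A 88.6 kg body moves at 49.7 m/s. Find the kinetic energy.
KE = ½mv² = ½(88.6)(49.7)² = 109400 J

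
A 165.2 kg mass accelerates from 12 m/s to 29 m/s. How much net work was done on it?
W = ΔKE = ½m(v₂² − v₁²) = ½(165.2)(29² − 12²) = 57572.2 J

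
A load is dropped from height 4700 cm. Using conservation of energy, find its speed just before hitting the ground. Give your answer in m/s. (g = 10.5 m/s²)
Convert to SI: h = 47.0 m
mgh = ½mv² ⇒ v = √(2gh) = √(2·10.5·47.0) = 31.42 m/s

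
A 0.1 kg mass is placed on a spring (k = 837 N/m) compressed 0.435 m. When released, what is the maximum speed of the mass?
½kx² = ½mv² ⇒ v = x√(k/m) = (0.435)√(837/0.1) = 39.8 m/s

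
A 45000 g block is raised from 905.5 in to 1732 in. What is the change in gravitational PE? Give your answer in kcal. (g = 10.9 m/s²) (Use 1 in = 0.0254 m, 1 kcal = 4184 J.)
Convert to SI: m = 45.0 kg, Δh = 20.9931 m
ΔPE = mgΔh = (45.0)(10.9)(20.9931) = 10297.1 J = 2.461 kcal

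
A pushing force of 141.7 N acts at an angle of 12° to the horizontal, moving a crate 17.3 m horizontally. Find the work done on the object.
W = F·d·cosθ = (141.7)(17.3)cos(12°) = 2398 J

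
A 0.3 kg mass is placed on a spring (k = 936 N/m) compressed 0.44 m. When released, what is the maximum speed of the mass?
½kx² = ½mv² ⇒ v = x√(k/m) = (0.44)√(936/0.3) = 24.58 m/s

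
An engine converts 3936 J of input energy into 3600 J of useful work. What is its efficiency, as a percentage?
η = W_out/W_in = 3600/3936 = 91.46%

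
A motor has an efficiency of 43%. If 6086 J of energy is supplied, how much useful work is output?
W_out = η·W_in = 0.43·6086 = 2616.98 J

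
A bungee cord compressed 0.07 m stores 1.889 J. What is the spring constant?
k = 2·PE/x² = 2·1.889/(0.07)² = 771.0 N/m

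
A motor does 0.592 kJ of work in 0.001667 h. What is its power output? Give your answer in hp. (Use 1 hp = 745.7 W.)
Convert to SI: W = 592.0 J, t = 6.0012 s
P = W/t = 592.0/6.0012 = 98.6469 W = 0.1323 hp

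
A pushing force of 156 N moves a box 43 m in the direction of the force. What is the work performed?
W = F·d = (156)(43) = 6708 J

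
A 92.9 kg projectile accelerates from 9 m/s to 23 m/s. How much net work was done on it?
W = ΔKE = ½m(v₂² − v₁²) = ½(92.9)(23² − 9²) = 20809.6 J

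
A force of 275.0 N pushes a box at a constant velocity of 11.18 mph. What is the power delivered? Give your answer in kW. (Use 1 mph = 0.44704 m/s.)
Convert to SI: F = 275.0 N, v = 4.99791 m/s
P = Fv = (275.0)(4.99791) = 1374.42 W = 1.374 kW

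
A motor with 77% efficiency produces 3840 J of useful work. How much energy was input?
W_in = W_out/η = 3840/0.77 = 4987 J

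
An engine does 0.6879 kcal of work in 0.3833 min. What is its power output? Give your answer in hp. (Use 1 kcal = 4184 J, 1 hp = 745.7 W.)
Convert to SI: W = 2878.17 J, t = 22.998 s
P = W/t = 2878.17/22.998 = 125.149 W = 0.1678 hp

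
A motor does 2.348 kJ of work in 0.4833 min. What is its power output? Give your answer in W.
Convert to SI: W = 2348.0 J, t = 28.998 s
P = W/t = 2348.0/28.998 = 80.97 W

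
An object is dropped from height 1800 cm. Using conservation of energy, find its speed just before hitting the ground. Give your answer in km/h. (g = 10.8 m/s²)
Convert to SI: h = 18.0 m
mgh = ½mv² ⇒ v = √(2gh) = √(2·10.8·18.0) = 19.718 m/s = 70.98 km/h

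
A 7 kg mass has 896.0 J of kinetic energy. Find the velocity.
v = √(2·KE/m) = √(2·896.0/7) = 16.0 m/s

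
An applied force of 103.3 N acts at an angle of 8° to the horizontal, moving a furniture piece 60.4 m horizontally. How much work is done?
W = F·d·cosθ = (103.3)(60.4)cos(8°) = 6179 J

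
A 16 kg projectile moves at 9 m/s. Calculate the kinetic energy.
KE = ½mv² = ½(16)(9)² = 648.0 J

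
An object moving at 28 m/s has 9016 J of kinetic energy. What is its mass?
m = 2·KE/v² = 2·9016/(28)² = 23.0 kg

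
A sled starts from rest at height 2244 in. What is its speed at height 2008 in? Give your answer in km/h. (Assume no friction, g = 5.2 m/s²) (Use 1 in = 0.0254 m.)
Convert to SI: h₁−h₂ = 5.9944 m
mgh₁ = mgh₂ + ½mv² ⇒ v = √(2g(h₁−h₂)) = √(2·5.2·5.9944) = 7.89568 m/s = 28.42 km/h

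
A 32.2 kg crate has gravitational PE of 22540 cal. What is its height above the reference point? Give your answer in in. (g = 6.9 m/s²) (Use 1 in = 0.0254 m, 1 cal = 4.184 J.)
Convert to SI: m = 32.2 kg, PE = 94307.4 J
h = PE/(mg) = 94307.4/(32.2·6.9) = 424.464 m = 16710 in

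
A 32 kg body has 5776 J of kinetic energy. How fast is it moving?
v = √(2·KE/m) = √(2·5776/32) = 19.0 m/s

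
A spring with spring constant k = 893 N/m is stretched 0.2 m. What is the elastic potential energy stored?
PE = ½kx² = ½(893)(0.2)² = 17.86 J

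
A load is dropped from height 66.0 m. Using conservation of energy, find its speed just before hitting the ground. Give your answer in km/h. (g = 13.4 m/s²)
mgh = ½mv² ⇒ v = √(2gh) = √(2·13.4·66.0) = 42.0571 m/s = 151.4 km/h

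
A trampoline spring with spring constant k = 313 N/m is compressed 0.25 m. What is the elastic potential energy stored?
PE = ½kx² = ½(313)(0.25)² = 9.781 J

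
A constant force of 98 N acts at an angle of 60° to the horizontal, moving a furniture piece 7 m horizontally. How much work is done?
W = F·d·cosθ = (98)(7)cos(60°) = 343.0 J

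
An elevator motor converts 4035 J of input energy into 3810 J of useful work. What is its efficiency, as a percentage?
η = W_out/W_in = 3810/4035 = 94.42%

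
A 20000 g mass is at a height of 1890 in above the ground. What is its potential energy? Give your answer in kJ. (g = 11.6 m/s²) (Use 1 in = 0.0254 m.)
Convert to SI: m = 20.0 kg, h = 48.006 m
PE = mgh = (20.0)(11.6)(48.006) = 11137.4 J = 11.14 kJ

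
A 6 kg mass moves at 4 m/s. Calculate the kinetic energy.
KE = ½mv² = ½(6)(4)² = 48.0 J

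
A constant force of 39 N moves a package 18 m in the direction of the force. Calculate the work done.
W = F·d = (39)(18) = 702.0 J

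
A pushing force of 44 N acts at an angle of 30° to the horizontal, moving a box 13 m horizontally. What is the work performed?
W = F·d·cosθ = (44)(13)cos(30°) = 495.4 J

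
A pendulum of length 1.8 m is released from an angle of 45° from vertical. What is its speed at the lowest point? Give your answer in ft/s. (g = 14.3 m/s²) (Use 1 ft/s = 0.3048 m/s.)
h = L(1 − cosθ) = 1.8(1 − cos45°) = 0.527208 m
v = √(2gh) = √(2·14.3·0.527208) = 3.88306 m/s = 12.74 ft/s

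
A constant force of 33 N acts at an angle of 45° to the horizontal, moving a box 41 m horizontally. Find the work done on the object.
W = F·d·cosθ = (33)(41)cos(45°) = 956.7 J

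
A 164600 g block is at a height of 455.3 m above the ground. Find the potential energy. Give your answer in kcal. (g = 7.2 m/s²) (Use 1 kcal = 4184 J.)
Convert to SI: m = 164.6 kg, h = 455.3 m
PE = mgh = (164.6)(7.2)(455.3) = 539585 J = 129.0 kcal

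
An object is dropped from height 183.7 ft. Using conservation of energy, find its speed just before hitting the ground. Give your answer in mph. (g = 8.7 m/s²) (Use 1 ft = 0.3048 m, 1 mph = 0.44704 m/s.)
Convert to SI: h = 55.9918 m
mgh = ½mv² ⇒ v = √(2gh) = √(2·8.7·55.9918) = 31.2131 m/s = 69.82 mph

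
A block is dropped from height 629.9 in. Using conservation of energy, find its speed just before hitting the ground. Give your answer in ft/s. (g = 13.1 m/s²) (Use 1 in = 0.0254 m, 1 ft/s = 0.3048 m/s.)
Convert to SI: h = 15.9995 m
mgh = ½mv² ⇒ v = √(2gh) = √(2·13.1·15.9995) = 20.474 m/s = 67.17 ft/s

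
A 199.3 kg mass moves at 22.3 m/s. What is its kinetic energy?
KE = ½mv² = ½(199.3)(22.3)² = 49550 J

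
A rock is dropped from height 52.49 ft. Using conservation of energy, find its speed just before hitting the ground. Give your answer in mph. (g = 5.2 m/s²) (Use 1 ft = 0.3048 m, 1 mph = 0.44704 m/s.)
Convert to SI: h = 15.999 m
mgh = ½mv² ⇒ v = √(2gh) = √(2·5.2·15.999) = 12.8992 m/s = 28.85 mph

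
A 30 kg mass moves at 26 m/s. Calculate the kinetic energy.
KE = ½mv² = ½(30)(26)² = 10140.0 J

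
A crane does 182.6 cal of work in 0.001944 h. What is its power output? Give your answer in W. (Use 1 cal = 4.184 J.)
Convert to SI: W = 763.998 J, t = 6.9984 s
P = W/t = 763.998/6.9984 = 109.2 W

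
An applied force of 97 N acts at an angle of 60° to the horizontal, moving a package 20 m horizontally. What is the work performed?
W = F·d·cosθ = (97)(20)cos(60°) = 970.0 J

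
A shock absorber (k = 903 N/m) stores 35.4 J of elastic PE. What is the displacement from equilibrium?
x = √(2·PE/k) = √(2·35.4/903) = 0.28 m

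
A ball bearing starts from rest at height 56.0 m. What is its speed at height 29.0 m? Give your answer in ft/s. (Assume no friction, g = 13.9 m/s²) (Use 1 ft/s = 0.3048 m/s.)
mgh₁ = mgh₂ + ½mv² ⇒ v = √(2g(h₁−h₂)) = √(2·13.9·27.0) = 27.3971 m/s = 89.89 ft/s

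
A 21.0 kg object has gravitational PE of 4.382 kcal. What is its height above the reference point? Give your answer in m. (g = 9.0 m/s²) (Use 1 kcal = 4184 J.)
Convert to SI: m = 21.0 kg, PE = 18334.3 J
h = PE/(mg) = 18334.3/(21.0·9.0) = 97.01 m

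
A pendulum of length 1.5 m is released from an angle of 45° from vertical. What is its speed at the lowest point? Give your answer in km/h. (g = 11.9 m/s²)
h = L(1 − cosθ) = 1.5(1 − cos45°) = 0.43934 m
v = √(2gh) = √(2·11.9·0.43934) = 3.23362 m/s = 11.64 km/h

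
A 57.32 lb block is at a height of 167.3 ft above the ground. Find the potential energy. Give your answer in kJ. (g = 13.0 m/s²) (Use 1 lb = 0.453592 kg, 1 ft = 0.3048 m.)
Convert to SI: m = 25.9999 kg, h = 50.993 m
PE = mgh = (25.9999)(13.0)(50.993) = 17235.6 J = 17.24 kJ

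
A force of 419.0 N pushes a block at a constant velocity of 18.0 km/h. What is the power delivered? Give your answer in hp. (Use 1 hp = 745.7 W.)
Convert to SI: F = 419.0 N, v = 5.0 m/s
P = Fv = (419.0)(5.0) = 2095.0 W = 2.809 hp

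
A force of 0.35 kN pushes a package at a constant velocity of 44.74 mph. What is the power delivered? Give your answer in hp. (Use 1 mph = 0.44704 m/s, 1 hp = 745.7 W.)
Convert to SI: F = 350.0 N, v = 20.0006 m/s
P = Fv = (350.0)(20.0006) = 7000.2 W = 9.387 hp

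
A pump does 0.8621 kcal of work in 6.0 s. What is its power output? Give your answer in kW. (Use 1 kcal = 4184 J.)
Convert to SI: W = 3607.03 J, t = 6.0 s
P = W/t = 3607.03/6.0 = 601.171 W = 0.6012 kW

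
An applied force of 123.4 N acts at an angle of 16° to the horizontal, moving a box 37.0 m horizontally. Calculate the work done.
W = F·d·cosθ = (123.4)(37.0)cos(16°) = 4389 J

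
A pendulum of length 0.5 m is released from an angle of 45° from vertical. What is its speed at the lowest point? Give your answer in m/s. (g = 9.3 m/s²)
h = L(1 − cosθ) = 0.5(1 − cos45°) = 0.146447 m
v = √(2gh) = √(2·9.3·0.146447) = 1.65 m/s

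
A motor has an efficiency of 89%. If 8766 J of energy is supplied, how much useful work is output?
W_out = η·W_in = 0.89·8766 = 7801.74 J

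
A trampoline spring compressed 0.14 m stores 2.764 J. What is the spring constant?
k = 2·PE/x² = 2·2.764/(0.14)² = 282.0 N/m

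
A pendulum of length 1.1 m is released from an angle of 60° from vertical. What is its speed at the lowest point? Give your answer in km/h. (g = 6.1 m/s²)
h = L(1 − cosθ) = 1.1(1 − cos60°) = 0.55 m
v = √(2gh) = √(2·6.1·0.55) = 2.59037 m/s = 9.325 km/h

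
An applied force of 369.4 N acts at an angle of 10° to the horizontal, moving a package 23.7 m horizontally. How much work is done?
W = F·d·cosθ = (369.4)(23.7)cos(10°) = 8622 J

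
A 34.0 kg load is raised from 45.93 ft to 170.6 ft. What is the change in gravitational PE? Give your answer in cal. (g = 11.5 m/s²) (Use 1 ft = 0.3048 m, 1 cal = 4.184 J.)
Convert to SI: m = 34.0 kg, Δh = 37.9994 m
ΔPE = mgΔh = (34.0)(11.5)(37.9994) = 14857.8 J = 3551 cal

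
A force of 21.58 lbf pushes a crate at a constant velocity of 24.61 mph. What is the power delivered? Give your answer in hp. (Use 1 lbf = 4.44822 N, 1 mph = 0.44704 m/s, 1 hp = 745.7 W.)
Convert to SI: F = 95.9926 N, v = 11.0017 m/s
P = Fv = (95.9926)(11.0017) = 1056.08 W = 1.416 hp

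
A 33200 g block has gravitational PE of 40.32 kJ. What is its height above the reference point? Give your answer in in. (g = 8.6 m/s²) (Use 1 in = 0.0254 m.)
Convert to SI: m = 33.2 kg, PE = 40320.0 J
h = PE/(mg) = 40320.0/(33.2·8.6) = 141.216 m = 5560 in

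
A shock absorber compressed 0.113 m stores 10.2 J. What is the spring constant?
k = 2·PE/x² = 2·10.2/(0.113)² = 1598 N/m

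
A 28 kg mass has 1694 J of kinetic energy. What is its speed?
v = √(2·KE/m) = √(2·1694/28) = 11.0 m/s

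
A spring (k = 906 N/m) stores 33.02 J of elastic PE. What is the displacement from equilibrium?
x = √(2·PE/k) = √(2·33.02/906) = 0.27 m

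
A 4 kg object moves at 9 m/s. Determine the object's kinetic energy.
KE = ½mv² = ½(4)(9)² = 162.0 J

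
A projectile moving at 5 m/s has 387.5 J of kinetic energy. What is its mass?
m = 2·KE/v² = 2·387.5/(5)² = 31.0 kg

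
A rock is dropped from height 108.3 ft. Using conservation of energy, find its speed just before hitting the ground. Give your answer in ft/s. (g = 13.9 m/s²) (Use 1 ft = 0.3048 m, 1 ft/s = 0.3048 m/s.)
Convert to SI: h = 33.0098 m
mgh = ½mv² ⇒ v = √(2gh) = √(2·13.9·33.0098) = 30.2931 m/s = 99.39 ft/s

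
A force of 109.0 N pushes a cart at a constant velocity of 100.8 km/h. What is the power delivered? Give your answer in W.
Convert to SI: F = 109.0 N, v = 28.0 m/s
P = Fv = (109.0)(28.0) = 3052 W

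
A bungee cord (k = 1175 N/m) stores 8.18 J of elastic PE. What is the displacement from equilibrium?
x = √(2·PE/k) = √(2·8.18/1175) = 0.118 m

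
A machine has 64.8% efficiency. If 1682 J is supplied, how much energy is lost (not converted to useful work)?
W_lost = W_in(1 − η) = 1682·(1 − 0.648) = 592.1 J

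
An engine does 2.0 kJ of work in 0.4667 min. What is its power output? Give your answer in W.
Convert to SI: W = 2000.0 J, t = 28.002 s
P = W/t = 2000.0/28.002 = 71.42 W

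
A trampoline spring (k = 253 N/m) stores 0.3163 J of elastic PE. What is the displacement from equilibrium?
x = √(2·PE/k) = √(2·0.3163/253) = 0.05 m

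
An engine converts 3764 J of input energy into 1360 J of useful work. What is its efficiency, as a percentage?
η = W_out/W_in = 1360/3764 = 36.13%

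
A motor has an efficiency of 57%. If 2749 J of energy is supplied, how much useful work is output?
W_out = η·W_in = 0.57·2749 = 1566.93 J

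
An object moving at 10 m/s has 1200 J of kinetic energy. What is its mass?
m = 2·KE/v² = 2·1200/(10)² = 24.0 kg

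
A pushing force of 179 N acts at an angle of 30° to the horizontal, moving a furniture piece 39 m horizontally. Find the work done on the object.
W = F·d·cosθ = (179)(39)cos(30°) = 6046 J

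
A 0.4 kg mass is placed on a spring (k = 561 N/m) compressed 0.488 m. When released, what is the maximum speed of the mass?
½kx² = ½mv² ⇒ v = x√(k/m) = (0.488)√(561/0.4) = 18.28 m/s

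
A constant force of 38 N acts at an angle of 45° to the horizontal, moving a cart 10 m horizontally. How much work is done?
W = F·d·cosθ = (38)(10)cos(45°) = 268.7 J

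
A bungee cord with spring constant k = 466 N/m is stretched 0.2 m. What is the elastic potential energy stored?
PE = ½kx² = ½(466)(0.2)² = 9.32 J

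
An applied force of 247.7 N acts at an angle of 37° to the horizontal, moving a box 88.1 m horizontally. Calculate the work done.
W = F·d·cosθ = (247.7)(88.1)cos(37°) = 17430 J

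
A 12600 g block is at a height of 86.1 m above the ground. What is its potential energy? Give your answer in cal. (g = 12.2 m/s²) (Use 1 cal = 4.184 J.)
Convert to SI: m = 12.6 kg, h = 86.1 m
PE = mgh = (12.6)(12.2)(86.1) = 13235.3 J = 3163 cal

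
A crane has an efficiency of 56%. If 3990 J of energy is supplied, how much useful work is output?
W_out = η·W_in = 0.56·3990 = 2234.4 J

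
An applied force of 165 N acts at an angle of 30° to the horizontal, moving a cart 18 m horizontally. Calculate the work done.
W = F·d·cosθ = (165)(18)cos(30°) = 2572 J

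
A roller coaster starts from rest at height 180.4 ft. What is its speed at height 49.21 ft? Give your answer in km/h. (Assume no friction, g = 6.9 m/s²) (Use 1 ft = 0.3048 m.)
Convert to SI: h₁−h₂ = 39.9867 m
mgh₁ = mgh₂ + ½mv² ⇒ v = √(2g(h₁−h₂)) = √(2·6.9·39.9867) = 23.4908 m/s = 84.57 km/h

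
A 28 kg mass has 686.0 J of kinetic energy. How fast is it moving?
v = √(2·KE/m) = √(2·686.0/28) = 7.0 m/s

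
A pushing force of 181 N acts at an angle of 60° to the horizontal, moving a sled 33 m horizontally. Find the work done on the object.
W = F·d·cosθ = (181)(33)cos(60°) = 2987 J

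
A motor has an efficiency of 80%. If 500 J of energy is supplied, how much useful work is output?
W_out = η·W_in = 0.8·500 = 400.0 J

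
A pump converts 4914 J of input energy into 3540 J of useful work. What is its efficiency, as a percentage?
η = W_out/W_in = 3540/4914 = 72.04%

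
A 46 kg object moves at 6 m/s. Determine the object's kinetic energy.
KE = ½mv² = ½(46)(6)² = 828.0 J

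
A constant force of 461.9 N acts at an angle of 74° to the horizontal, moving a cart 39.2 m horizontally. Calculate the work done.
W = F·d·cosθ = (461.9)(39.2)cos(74°) = 4991 J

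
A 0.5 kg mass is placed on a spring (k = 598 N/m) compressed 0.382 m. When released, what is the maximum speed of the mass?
½kx² = ½mv² ⇒ v = x√(k/m) = (0.382)√(598/0.5) = 13.21 m/s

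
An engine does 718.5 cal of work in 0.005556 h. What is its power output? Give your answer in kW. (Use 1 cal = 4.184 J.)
Convert to SI: W = 3006.2 J, t = 20.0016 s
P = W/t = 3006.2/20.0016 = 150.298 W = 0.1503 kW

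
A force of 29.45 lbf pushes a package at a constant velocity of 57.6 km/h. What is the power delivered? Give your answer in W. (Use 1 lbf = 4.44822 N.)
Convert to SI: F = 131.0 N, v = 16.0 m/s
P = Fv = (131.0)(16.0) = 2096 W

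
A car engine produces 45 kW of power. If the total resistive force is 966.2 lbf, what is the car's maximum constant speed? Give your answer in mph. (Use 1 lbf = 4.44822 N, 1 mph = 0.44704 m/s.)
Convert to SI: F = 4297.87 N
P = Fv ⇒ v = P/F = 45000 W/4297.87 N = 10.4703 m/s = 23.42 mph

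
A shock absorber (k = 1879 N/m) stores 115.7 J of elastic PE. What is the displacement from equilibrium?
x = √(2·PE/k) = √(2·115.7/1879) = 0.3509 m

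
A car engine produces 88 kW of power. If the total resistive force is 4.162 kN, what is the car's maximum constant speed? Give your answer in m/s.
Convert to SI: F = 4162.0 N
P = Fv ⇒ v = P/F = 88000 W/4162.0 N = 21.14 m/s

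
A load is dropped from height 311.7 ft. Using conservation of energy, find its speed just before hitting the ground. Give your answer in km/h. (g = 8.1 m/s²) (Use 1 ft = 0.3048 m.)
Convert to SI: h = 95.0062 m
mgh = ½mv² ⇒ v = √(2gh) = √(2·8.1·95.0062) = 39.2314 m/s = 141.2 km/h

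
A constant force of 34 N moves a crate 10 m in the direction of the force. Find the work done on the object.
W = F·d = (34)(10) = 340.0 J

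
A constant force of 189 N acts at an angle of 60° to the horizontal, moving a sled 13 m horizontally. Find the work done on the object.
W = F·d·cosθ = (189)(13)cos(60°) = 1229 J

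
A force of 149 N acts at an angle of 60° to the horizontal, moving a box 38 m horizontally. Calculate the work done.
W = F·d·cosθ = (149)(38)cos(60°) = 2831 J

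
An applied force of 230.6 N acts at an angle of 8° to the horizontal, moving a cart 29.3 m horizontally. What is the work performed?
W = F·d·cosθ = (230.6)(29.3)cos(8°) = 6691 J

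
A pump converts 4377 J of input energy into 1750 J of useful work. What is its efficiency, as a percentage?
η = W_out/W_in = 1750/4377 = 39.98%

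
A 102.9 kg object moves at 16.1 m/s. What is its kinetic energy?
KE = ½mv² = ½(102.9)(16.1)² = 13340 J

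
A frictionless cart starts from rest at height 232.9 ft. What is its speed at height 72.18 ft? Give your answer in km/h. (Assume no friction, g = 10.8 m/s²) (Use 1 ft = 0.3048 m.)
Convert to SI: h₁−h₂ = 48.9875 m
mgh₁ = mgh₂ + ½mv² ⇒ v = √(2g(h₁−h₂)) = √(2·10.8·48.9875) = 32.5289 m/s = 117.1 km/h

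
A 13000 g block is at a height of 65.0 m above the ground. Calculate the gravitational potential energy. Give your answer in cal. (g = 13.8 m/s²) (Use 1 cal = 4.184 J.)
Convert to SI: m = 13.0 kg, h = 65.0 m
PE = mgh = (13.0)(13.8)(65.0) = 11661.0 J = 2787 cal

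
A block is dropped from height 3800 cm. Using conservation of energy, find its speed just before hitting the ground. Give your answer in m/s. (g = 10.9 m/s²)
Convert to SI: h = 38.0 m
mgh = ½mv² ⇒ v = √(2gh) = √(2·10.9·38.0) = 28.78 m/s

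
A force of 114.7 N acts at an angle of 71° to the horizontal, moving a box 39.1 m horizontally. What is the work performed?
W = F·d·cosθ = (114.7)(39.1)cos(71°) = 1460 J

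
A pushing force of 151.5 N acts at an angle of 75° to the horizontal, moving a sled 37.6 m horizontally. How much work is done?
W = F·d·cosθ = (151.5)(37.6)cos(75°) = 1474 J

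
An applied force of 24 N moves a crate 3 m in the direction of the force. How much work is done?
W = F·d = (24)(3) = 72.0 J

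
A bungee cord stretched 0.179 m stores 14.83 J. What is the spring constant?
k = 2·PE/x² = 2·14.83/(0.179)² = 925.7 N/m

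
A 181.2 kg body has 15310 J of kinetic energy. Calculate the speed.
v = √(2·KE/m) = √(2·15310/181.2) = 13.0 m/s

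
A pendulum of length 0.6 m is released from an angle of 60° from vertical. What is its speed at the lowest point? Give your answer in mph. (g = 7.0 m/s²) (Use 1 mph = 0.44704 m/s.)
h = L(1 − cosθ) = 0.6(1 − cos60°) = 0.3 m
v = √(2gh) = √(2·7.0·0.3) = 2.04939 m/s = 4.584 mph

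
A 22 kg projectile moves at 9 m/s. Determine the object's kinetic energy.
KE = ½mv² = ½(22)(9)² = 891.0 J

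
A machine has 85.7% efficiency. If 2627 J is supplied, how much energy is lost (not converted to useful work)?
W_lost = W_in(1 − η) = 2627·(1 − 0.857) = 375.7 J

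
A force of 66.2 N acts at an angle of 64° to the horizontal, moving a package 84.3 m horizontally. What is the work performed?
W = F·d·cosθ = (66.2)(84.3)cos(64°) = 2446 J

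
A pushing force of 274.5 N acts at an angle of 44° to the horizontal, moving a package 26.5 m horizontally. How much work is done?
W = F·d·cosθ = (274.5)(26.5)cos(44°) = 5233 J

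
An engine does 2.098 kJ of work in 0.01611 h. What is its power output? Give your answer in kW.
Convert to SI: W = 2098.0 J, t = 57.996 s
P = W/t = 2098.0/57.996 = 36.1749 W = 0.03617 kW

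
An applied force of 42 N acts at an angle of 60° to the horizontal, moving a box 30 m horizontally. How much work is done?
W = F·d·cosθ = (42)(30)cos(60°) = 630.0 J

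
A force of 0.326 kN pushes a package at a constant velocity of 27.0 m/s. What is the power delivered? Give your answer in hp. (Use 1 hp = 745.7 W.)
Convert to SI: F = 326.0 N, v = 27.0 m/s
P = Fv = (326.0)(27.0) = 8802.0 W = 11.8 hp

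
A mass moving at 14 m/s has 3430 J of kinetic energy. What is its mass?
m = 2·KE/v² = 2·3430/(14)² = 35.0 kg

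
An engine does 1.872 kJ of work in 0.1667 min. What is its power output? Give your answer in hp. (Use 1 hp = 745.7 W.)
Convert to SI: W = 1872.0 J, t = 10.002 s
P = W/t = 1872.0/10.002 = 187.163 W = 0.251 hp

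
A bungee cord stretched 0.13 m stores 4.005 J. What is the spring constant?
k = 2·PE/x² = 2·4.005/(0.13)² = 474.0 N/m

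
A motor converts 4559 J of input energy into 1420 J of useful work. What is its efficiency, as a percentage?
η = W_out/W_in = 1420/4559 = 31.15%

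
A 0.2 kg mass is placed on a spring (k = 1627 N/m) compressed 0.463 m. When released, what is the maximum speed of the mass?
½kx² = ½mv² ⇒ v = x√(k/m) = (0.463)√(1627/0.2) = 41.76 m/s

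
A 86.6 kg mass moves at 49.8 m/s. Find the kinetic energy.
KE = ½mv² = ½(86.6)(49.8)² = 107400 J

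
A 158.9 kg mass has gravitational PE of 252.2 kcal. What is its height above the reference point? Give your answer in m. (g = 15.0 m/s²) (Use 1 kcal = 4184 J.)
Convert to SI: m = 158.9 kg, PE = 1055200 J
h = PE/(mg) = 1055200/(158.9·15.0) = 442.7 m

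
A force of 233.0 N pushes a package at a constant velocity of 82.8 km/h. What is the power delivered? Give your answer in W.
Convert to SI: F = 233.0 N, v = 23.0 m/s
P = Fv = (233.0)(23.0) = 5359 W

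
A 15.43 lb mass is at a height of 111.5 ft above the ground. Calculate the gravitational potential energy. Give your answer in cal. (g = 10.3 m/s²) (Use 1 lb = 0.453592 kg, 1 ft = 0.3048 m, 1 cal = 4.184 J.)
Convert to SI: m = 6.99892 kg, h = 33.9852 m
PE = mgh = (6.99892)(10.3)(33.9852) = 2449.96 J = 585.6 cal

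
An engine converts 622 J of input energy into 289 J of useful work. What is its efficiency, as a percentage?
η = W_out/W_in = 289/622 = 46.46%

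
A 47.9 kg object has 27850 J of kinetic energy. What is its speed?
v = √(2·KE/m) = √(2·27850/47.9) = 34.1 m/s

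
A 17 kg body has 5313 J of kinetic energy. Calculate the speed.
v = √(2·KE/m) = √(2·5313/17) = 25.0 m/s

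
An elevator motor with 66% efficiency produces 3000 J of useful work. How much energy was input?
W_in = W_out/η = 3000/0.66 = 4545 J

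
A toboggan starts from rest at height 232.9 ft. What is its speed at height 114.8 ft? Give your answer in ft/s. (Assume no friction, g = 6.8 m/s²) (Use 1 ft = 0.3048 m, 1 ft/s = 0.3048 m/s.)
Convert to SI: h₁−h₂ = 35.9969 m
mgh₁ = mgh₂ + ½mv² ⇒ v = √(2g(h₁−h₂)) = √(2·6.8·35.9969) = 22.1259 m/s = 72.59 ft/s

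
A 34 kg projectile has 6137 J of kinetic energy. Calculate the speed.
v = √(2·KE/m) = √(2·6137/34) = 19.0 m/s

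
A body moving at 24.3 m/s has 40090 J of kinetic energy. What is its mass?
m = 2·KE/v² = 2·40090/(24.3)² = 135.8 kg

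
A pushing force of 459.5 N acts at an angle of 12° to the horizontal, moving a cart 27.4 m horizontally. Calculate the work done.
W = F·d·cosθ = (459.5)(27.4)cos(12°) = 12320 J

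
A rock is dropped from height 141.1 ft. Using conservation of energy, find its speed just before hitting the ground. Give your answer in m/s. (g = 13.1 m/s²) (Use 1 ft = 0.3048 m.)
Convert to SI: h = 43.0073 m
mgh = ½mv² ⇒ v = √(2gh) = √(2·13.1·43.0073) = 33.57 m/s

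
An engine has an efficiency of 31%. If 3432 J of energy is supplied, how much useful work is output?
W_out = η·W_in = 0.31·3432 = 1063.92 J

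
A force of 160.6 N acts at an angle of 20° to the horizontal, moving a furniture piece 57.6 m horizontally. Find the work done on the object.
W = F·d·cosθ = (160.6)(57.6)cos(20°) = 8693 J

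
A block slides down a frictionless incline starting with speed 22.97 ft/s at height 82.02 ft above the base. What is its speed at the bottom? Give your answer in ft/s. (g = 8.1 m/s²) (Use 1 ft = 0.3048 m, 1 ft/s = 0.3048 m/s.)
Convert to SI: v₀ = 7.00126 m/s, h = 24.9997 m
½mv₀² + mgh = ½mv² ⇒ v = √(v₀² + 2gh) = √(7.00126² + 2·8.1·24.9997) = 21.3076 m/s = 69.91 ft/s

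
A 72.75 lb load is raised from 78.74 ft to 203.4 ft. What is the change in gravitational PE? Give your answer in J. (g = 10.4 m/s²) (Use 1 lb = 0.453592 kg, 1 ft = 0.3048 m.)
Convert to SI: m = 32.9988 kg, Δh = 37.9964 m
ΔPE = mgΔh = (32.9988)(10.4)(37.9964) = 13040 J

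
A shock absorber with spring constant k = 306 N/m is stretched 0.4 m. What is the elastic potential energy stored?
PE = ½kx² = ½(306)(0.4)² = 24.48 J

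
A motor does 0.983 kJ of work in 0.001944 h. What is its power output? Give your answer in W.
Convert to SI: W = 983.0 J, t = 6.9984 s
P = W/t = 983.0/6.9984 = 140.5 W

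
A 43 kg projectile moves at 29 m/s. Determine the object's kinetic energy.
KE = ½mv² = ½(43)(29)² = 18081.5 J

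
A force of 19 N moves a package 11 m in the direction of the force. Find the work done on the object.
W = F·d = (19)(11) = 209.0 J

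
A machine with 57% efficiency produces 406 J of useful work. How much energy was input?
W_in = W_out/η = 406/0.57 = 712.3 J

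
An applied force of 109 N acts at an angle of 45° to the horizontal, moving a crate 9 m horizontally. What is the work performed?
W = F·d·cosθ = (109)(9)cos(45°) = 693.7 J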